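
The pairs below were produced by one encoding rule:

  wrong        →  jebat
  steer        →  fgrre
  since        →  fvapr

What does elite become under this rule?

ryvgr

It's a constant shift of +13 (ROT13).
On elite: e+13=r, l+13=y, i+13=v, t+13=g, e+13=r.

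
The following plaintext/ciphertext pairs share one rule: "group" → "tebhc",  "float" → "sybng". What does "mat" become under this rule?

zng

It's a constant shift of +13 (ROT13).
On mat: m+13=z, a+13=n, t+13=g.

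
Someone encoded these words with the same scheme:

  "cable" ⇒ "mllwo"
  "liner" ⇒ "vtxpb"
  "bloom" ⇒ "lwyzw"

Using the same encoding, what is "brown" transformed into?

Shifts by position in cable: pos 0: c→m (+10), pos 1: a→l (+11), pos 2: b→l (+10), pos 3: l→w (+11) — repeating every 2. A repeating key of period 2 is used — shifts +10, +11 over and over.
On brown: b+10=l, r+11=c, o+10=y, w+11=h, n+10=x.

lcyhx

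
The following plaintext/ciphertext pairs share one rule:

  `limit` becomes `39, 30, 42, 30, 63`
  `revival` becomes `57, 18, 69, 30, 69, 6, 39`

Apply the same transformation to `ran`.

l(#12)→39 and i(#9)→30: differences scale by 3, so n = 3·pos + 3. Each letter becomes 3×(its alphabet position, a=1..z=26) + 3.
On ran: r=18→57, a=1→6, n=14→45.

57, 6, 45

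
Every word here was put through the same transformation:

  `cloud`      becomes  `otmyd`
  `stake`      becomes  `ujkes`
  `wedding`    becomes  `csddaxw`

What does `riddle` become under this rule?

faddts

c(2)→o(14) and l(11)→t(19) fit y≡15x+10 (mod 26); the inverse of 15 mod 26 is 7. Treating letters as 0–25, the rule is x ↦ 15x + 10 (mod 26).
Applying it to riddle: r(17)→15·17+10≡5=f; i(8)→15·8+10≡0=a; d(3)→15·3+10≡3=d; d(3)→15·3+10≡3=d; l(11)→15·11+10≡19=t; e(4)→15·4+10≡18=s (all mod 26).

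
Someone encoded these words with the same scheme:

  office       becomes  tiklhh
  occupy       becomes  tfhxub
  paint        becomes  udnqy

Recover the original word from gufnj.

brake

Shifts by position in office: pos 0: o→t (+5), pos 1: f→i (+3), pos 2: f→k (+5), pos 3: i→l (+3) — repeating every 2. It's a Vigenère-style cipher with numeric key [5,3]: position i shifts by key[i mod 2].
Reversing it on gufnj: g−5=b, u−3=r, f−5=a, n−3=k, j−5=e.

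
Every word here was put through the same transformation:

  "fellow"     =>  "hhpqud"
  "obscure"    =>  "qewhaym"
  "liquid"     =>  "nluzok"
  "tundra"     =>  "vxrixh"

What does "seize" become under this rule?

Each letter shifts forward by (position + 2), i.e. 2, 3, 4, … — the shift grows by one for each successive letter.
On seize: s+2=u, e+3=h, i+4=m, z+5=e, e+6=k.

uhmek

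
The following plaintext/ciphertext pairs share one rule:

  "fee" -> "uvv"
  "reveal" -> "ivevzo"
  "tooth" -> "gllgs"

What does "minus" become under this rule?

nrmfh

Each pair mirrors across the alphabet (f↔u, e↔v, e↔v): positions sum to 25. Letters are reflected about the middle of the alphabet (position → 25−position): Atbash.
Applying it to minus: m↔n, i↔r, n↔m, u↔f, s↔h.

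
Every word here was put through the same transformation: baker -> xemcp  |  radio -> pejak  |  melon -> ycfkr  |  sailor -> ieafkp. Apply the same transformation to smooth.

iykkbh

b(1)→x(23) and a(0)→e(4) fit y≡19x+4 (mod 26); the inverse of 19 mod 26 is 11. Each letter's alphabet position (a=0..z=25) is mapped through 19·x+4 mod 26 — an affine cipher.
Applying it to smooth: s(18)→19·18+4≡8=i; m(12)→19·12+4≡24=y; o(14)→19·14+4≡10=k; o(14)→19·14+4≡10=k; t(19)→19·19+4≡1=b; h(7)→19·7+4≡7=h (all mod 26).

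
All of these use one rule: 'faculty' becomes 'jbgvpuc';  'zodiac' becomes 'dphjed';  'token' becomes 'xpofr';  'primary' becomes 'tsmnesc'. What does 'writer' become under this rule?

The shifts repeat in a cycle of length 2: positions 0,1,… shift by +4, +1, then the pattern repeats.
For writer: w+4=a, r+1=s, i+4=m, t+1=u, e+4=i, r+1=s.

asmuis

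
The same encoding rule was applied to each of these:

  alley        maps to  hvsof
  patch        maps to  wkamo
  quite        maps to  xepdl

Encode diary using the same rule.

kshbf

It's a Vigenère-style cipher with numeric key [7,10]: position i shifts by key[i mod 2].
Applying it to diary: d+7=k, i+10=s, a+7=h, r+10=b, y+7=f.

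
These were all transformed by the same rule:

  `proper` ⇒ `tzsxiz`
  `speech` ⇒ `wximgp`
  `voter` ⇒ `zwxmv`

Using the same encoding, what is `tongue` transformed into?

Shifts by position in proper: pos 0: p→t (+4), pos 1: r→z (+8), pos 2: o→s (+4), pos 3: p→x (+8) — repeating every 2. The shifts repeat in a cycle of length 2: positions 0,1,… shift by +4, +8, then the pattern repeats.
On tongue: t+4=x, o+8=w, n+4=r, g+8=o, u+4=y, e+8=m.

xwroym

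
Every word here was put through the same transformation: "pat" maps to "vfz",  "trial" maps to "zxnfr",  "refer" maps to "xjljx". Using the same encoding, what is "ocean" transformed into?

tijft

The shift depends on letter class: consonant p→v is +6, but vowel a→f is +5. The rule splits by letter class: vowels +5, consonants +6.
On ocean: o(vowel)+5=t, c(cons)+6=i, e(vowel)+5=j, a(vowel)+5=f, n(cons)+6=t.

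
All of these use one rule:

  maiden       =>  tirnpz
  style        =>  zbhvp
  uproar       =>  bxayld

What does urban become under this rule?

bzkky

In maiden: m→t is +7, a→i is +8, i→r is +9, d→n is +10 — the shift increases by 1 each position. The shift increases by 1 at each position, starting from +7: 7, 8, 9, ….
On urban: u+7=b, r+8=z, b+9=k, a+10=k, n+11=y.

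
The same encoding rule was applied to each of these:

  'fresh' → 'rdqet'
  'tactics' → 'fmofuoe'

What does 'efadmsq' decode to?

storage

Each letter is shifted forward by 12 in the alphabet (a Caesar shift of +12).
Decoding efadmsq: e−12=s, f−12=t, a−12=o, d−12=r, m−12=a, s−12=g, q−12=e.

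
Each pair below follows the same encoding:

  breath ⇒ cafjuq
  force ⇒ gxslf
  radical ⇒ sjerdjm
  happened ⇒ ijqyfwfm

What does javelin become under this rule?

Shifts by position in breath: pos 0: b→c (+1), pos 1: r→a (+9), pos 2: e→f (+1), pos 3: a→j (+9) — repeating every 2. A repeating key of period 2 is used — shifts +1, +9 over and over.
Applying it to javelin: j+1=k, a+9=j, v+1=w, e+9=n, l+1=m, i+9=r, n+1=o.

kjwnmro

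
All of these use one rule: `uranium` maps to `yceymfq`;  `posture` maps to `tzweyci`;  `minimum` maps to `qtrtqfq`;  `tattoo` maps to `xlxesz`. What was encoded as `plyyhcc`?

laundry

Shifts by position in uranium: pos 0: u→y (+4), pos 1: r→c (+11), pos 2: a→e (+4), pos 3: n→y (+11) — repeating every 2. The shifts repeat in a cycle of length 2: positions 0,1,… shift by +4, +11, then the pattern repeats.
Decoding plyyhcc: p−4=l, l−11=a, y−4=u, y−11=n, h−4=d, c−11=r, c−4=y.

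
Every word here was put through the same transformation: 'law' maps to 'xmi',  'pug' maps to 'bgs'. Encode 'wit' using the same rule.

iuf

Compare letters: l→x is +12, a→m is +12, w→i is +12 — a constant shift. Every letter moves 12 places later in the alphabet, wrapping around z→a.
For wit: w+12=i, i+12=u, t+12=f.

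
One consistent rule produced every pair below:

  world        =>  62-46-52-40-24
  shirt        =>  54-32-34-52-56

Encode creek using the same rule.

w(#23)→62 and o(#15)→46: differences scale by 2, so n = 2·pos + 16. The formula is n = 2×(alphabet index, a=1) + 16.
Applying it to creek: c=3→22, r=18→52, e=5→26, e=5→26, k=11→38.

22-52-26-26-38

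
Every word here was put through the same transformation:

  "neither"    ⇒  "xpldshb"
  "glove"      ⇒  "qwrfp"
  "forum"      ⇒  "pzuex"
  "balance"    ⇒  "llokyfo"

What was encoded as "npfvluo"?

A repeating key of period 3 is used — shifts +10, +11, +3 over and over.
Decoding npfvluo: n−10=d, p−11=e, f−3=c, v−10=l, l−11=a, u−3=r, o−10=e.

declare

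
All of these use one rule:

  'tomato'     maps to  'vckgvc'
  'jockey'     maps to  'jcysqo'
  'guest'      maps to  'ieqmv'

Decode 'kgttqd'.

t(19)→v(21) and o(14)→c(2) fit y≡9x+6 (mod 26); the inverse of 9 mod 26 is 3. Each letter's alphabet position (a=0..z=25) is mapped through 9·x+6 mod 26 — an affine cipher.
Decoding kgttqd: k(10)→3·(10−6)≡12=m; g(6)→3·(6−6)≡0=a; t(19)→3·(19−6)≡13=n; t(19)→3·(19−6)≡13=n; q(16)→3·(16−6)≡4=e; d(3)→3·(3−6)≡17=r (all mod 26).

manner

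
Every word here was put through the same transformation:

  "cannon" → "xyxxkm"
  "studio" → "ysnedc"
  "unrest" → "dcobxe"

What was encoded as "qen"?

dug

Two steps: reverse the string, then apply a Caesar shift of +10.
Decoding qen: shift back: q−10=g, e−10=u, n−10=d → gud; then reverse → dug.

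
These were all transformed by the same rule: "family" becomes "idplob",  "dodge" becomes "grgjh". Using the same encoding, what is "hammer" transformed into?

kdpphu

This is a Caesar cipher with shift 3.
On hammer: h+3=k, a+3=d, m+3=p, m+3=p, e+3=h, r+3=u.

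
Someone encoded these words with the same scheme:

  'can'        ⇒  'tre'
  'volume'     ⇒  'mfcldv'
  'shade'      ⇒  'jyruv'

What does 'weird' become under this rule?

It's a constant shift of +17 (ROT17).
Applying it to weird: w+17=n, e+17=v, i+17=z, r+17=i, d+17=u.

nvziu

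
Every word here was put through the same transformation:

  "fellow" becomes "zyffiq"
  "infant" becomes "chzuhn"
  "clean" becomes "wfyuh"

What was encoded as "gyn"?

Compare letters: f→z is +20, e→y is +20, l→f is +20 — a constant shift. Every letter moves 20 places later in the alphabet, wrapping around z→a.
Reversing it on gyn: g−20=m, y−20=e, n−20=t.

met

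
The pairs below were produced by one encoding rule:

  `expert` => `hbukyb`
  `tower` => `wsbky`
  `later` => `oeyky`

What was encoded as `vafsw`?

The shift increases by 1 at each position, starting from +3: 3, 4, 5, ….
Undoing it on vafsw: v−3=s, a−4=w, f−5=a, s−6=m, w−7=p.

swamp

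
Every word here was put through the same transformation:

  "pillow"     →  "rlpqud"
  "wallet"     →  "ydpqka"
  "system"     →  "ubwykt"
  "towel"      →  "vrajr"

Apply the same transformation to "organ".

In pillow: p→r is +2, i→l is +3, l→p is +4, l→q is +5 — the shift increases by 1 each position. The shift increases by 1 at each position, starting from +2: 2, 3, 4, ….
For organ: o+2=q, r+3=u, g+4=k, a+5=f, n+6=t.

qukft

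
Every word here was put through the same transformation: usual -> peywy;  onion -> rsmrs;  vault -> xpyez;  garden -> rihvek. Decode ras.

The output letters match the input read backwards, each shifted +4: usual reversed is lausu. The word is reversed, then every letter is shifted forward by 4.
Undoing it on ras: shift back: r−4=n, a−4=w, s−4=o → nwo; then reverse → own.

own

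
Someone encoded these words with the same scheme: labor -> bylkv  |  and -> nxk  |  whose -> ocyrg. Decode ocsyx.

Read the word backwards and shift each letter +10.
Reversing it on ocsyx: shift back: o−10=e, c−10=s, s−10=i, y−10=o, x−10=n → esion; then reverse → noise.

noise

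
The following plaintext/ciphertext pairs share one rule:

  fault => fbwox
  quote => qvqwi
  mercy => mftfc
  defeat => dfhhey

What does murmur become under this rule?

mvtpyw

In fault: f→f is +0, a→b is +1, u→w is +2, l→o is +3 — the shift increases by 1 each position. Each letter shifts forward by its position index (0, 1, 2, …) — the shift grows by one for each successive letter.
On murmur: m+0=m, u+1=v, r+2=t, m+3=p, u+4=y, r+5=w.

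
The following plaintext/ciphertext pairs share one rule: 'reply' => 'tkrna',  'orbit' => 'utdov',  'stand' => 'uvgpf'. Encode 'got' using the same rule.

Two shifts are in play — +6 for a/e/i/o/u, +2 for every other letter.
For got: g(cons)+2=i, o(vowel)+6=u, t(cons)+2=v.

iuv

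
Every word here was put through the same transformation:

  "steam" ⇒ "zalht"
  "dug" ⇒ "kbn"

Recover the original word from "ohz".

Each letter is shifted forward by 7 in the alphabet (a Caesar shift of +7).
Reversing it on ohz: o−7=h, h−7=a, z−7=s.

has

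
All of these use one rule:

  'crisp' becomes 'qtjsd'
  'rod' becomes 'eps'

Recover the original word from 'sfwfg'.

fever

The output letters match the input read backwards, each shifted +1: crisp reversed is psirc. Two steps: reverse the string, then apply a Caesar shift of +1.
Reversing it on sfwfg: shift back: s−1=r, f−1=e, w−1=v, f−1=e, g−1=f → revef; then reverse → fever.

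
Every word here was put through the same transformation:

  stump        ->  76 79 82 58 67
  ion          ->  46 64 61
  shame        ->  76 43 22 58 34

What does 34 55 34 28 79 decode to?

s(#19)→76 and t(#20)→79: differences scale by 3, so n = 3·pos + 19. With a=1..z=26, the number is 3·pos + 19.
Decoding 34 55 34 28 79: 34→(34−19)÷3=5=e, 55→(55−19)÷3=12=l, 34→(34−19)÷3=5=e, 28→(28−19)÷3=3=c, 79→(79−19)÷3=20=t.

elect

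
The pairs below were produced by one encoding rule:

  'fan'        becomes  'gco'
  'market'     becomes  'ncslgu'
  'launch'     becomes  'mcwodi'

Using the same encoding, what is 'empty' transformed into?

gnquz

Vowels shift forward by 2 and consonants shift forward by 1.
On empty: e(vowel)+2=g, m(cons)+1=n, p(cons)+1=q, t(cons)+1=u, y(cons)+1=z.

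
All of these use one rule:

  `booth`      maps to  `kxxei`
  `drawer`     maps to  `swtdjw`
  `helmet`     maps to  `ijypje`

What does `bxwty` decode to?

b(1)→k(10) and o(14)→x(23) fit y≡17x+19 (mod 26); the inverse of 17 mod 26 is 23. Treating letters as 0–25, the rule is x ↦ 17x + 19 (mod 26).
Decoding bxwty: b(1)→23·(1−19)≡2=c; x(23)→23·(23−19)≡14=o; w(22)→23·(22−19)≡17=r; t(19)→23·(19−19)≡0=a; y(24)→23·(24−19)≡11=l (all mod 26).

coral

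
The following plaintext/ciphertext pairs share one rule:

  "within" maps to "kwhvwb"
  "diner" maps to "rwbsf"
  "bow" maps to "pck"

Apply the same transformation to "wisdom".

kwgrca

Compare letters: w→k is +14, i→w is +14, t→h is +14 — a constant shift. This is a Caesar cipher with shift 14.
On wisdom: w+14=k, i+14=w, s+14=g, d+14=r, o+14=c, m+14=a.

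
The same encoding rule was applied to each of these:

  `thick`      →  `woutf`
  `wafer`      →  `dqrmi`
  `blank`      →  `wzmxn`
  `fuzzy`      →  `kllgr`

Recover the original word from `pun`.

bid

The output letters match the input read backwards, each shifted +12: thick reversed is kciht. The word is reversed, then every letter is shifted forward by 12.
Reversing it on pun: shift back: p−12=d, u−12=i, n−12=b → dib; then reverse → bid.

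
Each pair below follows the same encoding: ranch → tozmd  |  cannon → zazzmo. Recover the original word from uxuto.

The output letters match the input read backwards, each shifted +12: ranch reversed is hcnar. Read the word backwards and shift each letter +12.
Undoing it on uxuto: shift back: u−12=i, x−12=l, u−12=i, t−12=h, o−12=c → ilihc; then reverse → chili.

chili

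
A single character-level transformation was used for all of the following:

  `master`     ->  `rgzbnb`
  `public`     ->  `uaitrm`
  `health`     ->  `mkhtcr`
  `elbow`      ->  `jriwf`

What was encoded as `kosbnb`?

filter

In master: m→r is +5, a→g is +6, s→z is +7, t→b is +8 — the shift increases by 1 each position. The shift increases by 1 at each position, starting from +5: 5, 6, 7, ….
Undoing it on kosbnb: k−5=f, o−6=i, s−7=l, b−8=t, n−9=e, b−10=r.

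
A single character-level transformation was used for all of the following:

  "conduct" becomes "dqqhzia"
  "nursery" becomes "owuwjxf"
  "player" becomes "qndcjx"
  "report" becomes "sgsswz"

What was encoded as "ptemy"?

orbit

In conduct: c→d is +1, o→q is +2, n→q is +3, d→h is +4 — the shift increases by 1 each position. Each letter shifts forward by (position + 1), i.e. 1, 2, 3, … — the shift grows by one for each successive letter.
Undoing it on ptemy: p−1=o, t−2=r, e−3=b, m−4=i, y−5=t.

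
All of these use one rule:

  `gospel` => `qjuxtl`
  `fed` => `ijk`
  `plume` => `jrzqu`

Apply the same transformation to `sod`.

itx

The output letters match the input read backwards, each shifted +5: gospel reversed is lepsog. The word is reversed, then every letter is shifted forward by 5.
For sod: reverse → dos; then shift: d+5=i, o+5=t, s+5=x.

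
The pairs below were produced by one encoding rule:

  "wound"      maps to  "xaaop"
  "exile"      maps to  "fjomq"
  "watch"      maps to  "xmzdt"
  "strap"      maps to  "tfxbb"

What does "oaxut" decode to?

Shifts by position in wound: pos 0: w→x (+1), pos 1: o→a (+12), pos 2: u→a (+6), pos 3: n→o (+1), pos 4: d→p (+12) — repeating every 3. It's a Vigenère-style cipher with numeric key [1,12,6]: position i shifts by key[i mod 3].
Reversing it on oaxut: o−1=n, a−12=o, x−6=r, u−1=t, t−12=h.

north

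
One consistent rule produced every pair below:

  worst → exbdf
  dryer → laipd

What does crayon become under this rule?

In worst: w→e is +8, o→x is +9, r→b is +10, s→d is +11 — the shift increases by 1 each position. The shift increases by 1 at each position, starting from +8: 8, 9, 10, ….
Applying it to crayon: c+8=k, r+9=a, a+10=k, y+11=j, o+12=a, n+13=a.

kakjaa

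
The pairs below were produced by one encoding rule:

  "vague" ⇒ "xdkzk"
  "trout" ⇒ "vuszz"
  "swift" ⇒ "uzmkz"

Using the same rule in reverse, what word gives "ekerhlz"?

chamber

Each letter shifts forward by (position + 2), i.e. 2, 3, 4, … — the shift grows by one for each successive letter.
Undoing it on ekerhlz: e−2=c, k−3=h, e−4=a, r−5=m, h−6=b, l−7=e, z−8=r.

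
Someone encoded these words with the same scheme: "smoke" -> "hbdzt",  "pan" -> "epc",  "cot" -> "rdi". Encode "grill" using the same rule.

vgxaa

Compare letters: s→h is +15, m→b is +15, o→d is +15 — a constant shift. It's a constant shift of +15 (ROT15).
Applying it to grill: g+15=v, r+15=g, i+15=x, l+15=a, l+15=a.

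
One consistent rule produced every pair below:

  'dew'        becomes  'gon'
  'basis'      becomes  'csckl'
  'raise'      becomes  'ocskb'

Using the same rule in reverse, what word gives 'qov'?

The output letters match the input read backwards, each shifted +10: dew reversed is wed. Read the word backwards and shift each letter +10.
Reversing it on qov: shift back: q−10=g, o−10=e, v−10=l → gel; then reverse → leg.

leg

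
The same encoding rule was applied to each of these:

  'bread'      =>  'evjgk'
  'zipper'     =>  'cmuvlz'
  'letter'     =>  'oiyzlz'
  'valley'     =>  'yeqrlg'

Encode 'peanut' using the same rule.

In bread: b→e is +3, r→v is +4, e→j is +5, a→g is +6 — the shift increases by 1 each position. Letter i (0-indexed) is shifted by i+3, so successive shifts are 3, 4, 5, ….
On peanut: p+3=s, e+4=i, a+5=f, n+6=t, u+7=b, t+8=b.

siftbb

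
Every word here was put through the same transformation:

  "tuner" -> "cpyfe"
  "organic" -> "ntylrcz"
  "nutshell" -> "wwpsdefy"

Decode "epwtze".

Two steps: reverse the string, then apply a Caesar shift of +11.
Undoing it on epwtze: shift back: e−11=t, p−11=e, w−11=l, t−11=i, z−11=o, e−11=t → teliot; then reverse → toilet.

toilet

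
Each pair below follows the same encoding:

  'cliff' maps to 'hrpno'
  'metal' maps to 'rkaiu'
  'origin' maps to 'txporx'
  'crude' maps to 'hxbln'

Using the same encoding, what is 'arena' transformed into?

In cliff: c→h is +5, l→r is +6, i→p is +7, f→n is +8 — the shift increases by 1 each position. The shift increases by 1 at each position, starting from +5: 5, 6, 7, ….
On arena: a+5=f, r+6=x, e+7=l, n+8=v, a+9=j.

fxlvj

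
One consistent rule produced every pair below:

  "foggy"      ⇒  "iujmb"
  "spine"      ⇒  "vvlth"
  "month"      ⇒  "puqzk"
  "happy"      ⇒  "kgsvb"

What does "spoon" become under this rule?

vvruq

Shifts by position in foggy: pos 0: f→i (+3), pos 1: o→u (+6), pos 2: g→j (+3), pos 3: g→m (+6) — repeating every 2. It's a Vigenère-style cipher with numeric key [3,6]: position i shifts by key[i mod 2].
Applying it to spoon: s+3=v, p+6=v, o+3=r, o+6=u, n+3=q.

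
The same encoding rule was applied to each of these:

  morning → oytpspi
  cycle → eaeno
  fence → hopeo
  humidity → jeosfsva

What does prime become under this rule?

The shift depends on letter class: consonant m→o is +2, but vowel o→y is +10. Two shifts are in play — +10 for a/e/i/o/u, +2 for every other letter.
On prime: p(cons)+2=r, r(cons)+2=t, i(vowel)+10=s, m(cons)+2=o, e(vowel)+10=o.

rtsoo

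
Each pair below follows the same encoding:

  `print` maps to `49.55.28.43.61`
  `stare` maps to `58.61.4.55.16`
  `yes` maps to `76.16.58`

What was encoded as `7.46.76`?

p(#16)→49 and r(#18)→55: differences scale by 3, so n = 3·pos + 1. With a=1..z=26, the number is 3·pos + 1.
Reversing it on 7.46.76: 7→(7−1)÷3=2=b, 46→(46−1)÷3=15=o, 76→(76−1)÷3=25=y.

boy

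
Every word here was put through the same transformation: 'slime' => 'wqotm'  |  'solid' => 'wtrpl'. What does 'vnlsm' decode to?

In slime: s→w is +4, l→q is +5, i→o is +6, m→t is +7 — the shift increases by 1 each position. The shift increases by 1 at each position, starting from +4: 4, 5, 6, ….
Undoing it on vnlsm: v−4=r, n−5=i, l−6=f, s−7=l, m−8=e.

rifle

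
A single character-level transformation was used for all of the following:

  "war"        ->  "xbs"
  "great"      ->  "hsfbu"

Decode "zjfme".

yield

Compare letters: w→x is +1, a→b is +1, r→s is +1 — a constant shift. This is a Caesar cipher with shift 1.
Decoding zjfme: z−1=y, j−1=i, f−1=e, m−1=l, e−1=d.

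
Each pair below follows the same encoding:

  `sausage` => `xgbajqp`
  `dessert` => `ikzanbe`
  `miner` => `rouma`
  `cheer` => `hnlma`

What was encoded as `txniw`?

organ

Letter i (0-indexed) is shifted by i+5, so successive shifts are 5, 6, 7, ….
Decoding txniw: t−5=o, x−6=r, n−7=g, i−8=a, w−9=n.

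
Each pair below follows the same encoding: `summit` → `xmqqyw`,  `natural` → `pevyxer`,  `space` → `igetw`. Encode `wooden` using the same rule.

The output letters match the input read backwards, each shifted +4: summit reversed is timmus. Read the word backwards and shift each letter +4.
On wooden: reverse → nedoow; then shift: n+4=r, e+4=i, d+4=h, o+4=s, o+4=s, w+4=a.

rihssa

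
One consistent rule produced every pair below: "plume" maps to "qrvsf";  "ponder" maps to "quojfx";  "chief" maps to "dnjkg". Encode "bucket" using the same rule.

cadqfz

Shifts by position in plume: pos 0: p→q (+1), pos 1: l→r (+6), pos 2: u→v (+1), pos 3: m→s (+6) — repeating every 2. A repeating key of period 2 is used — shifts +1, +6 over and over.
For bucket: b+1=c, u+6=a, c+1=d, k+6=q, e+1=f, t+6=z.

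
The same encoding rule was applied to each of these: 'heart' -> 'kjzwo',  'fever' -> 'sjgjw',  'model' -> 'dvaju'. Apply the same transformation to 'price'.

ewtrj

h(7)→k(10) and e(4)→j(9) fit y≡9x+25 (mod 26); the inverse of 9 mod 26 is 3. This is an affine cipher: with a=0,…,z=25, each position x becomes (9x+25) mod 26.
On price: p(15)→9·15+25≡4=e; r(17)→9·17+25≡22=w; i(8)→9·8+25≡19=t; c(2)→9·2+25≡17=r; e(4)→9·4+25≡9=j (all mod 26).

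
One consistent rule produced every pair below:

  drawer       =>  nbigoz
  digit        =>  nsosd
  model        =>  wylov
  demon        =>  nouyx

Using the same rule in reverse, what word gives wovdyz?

mentor

The shifts repeat in a cycle of length 3: positions 0,1,… shift by +10, +10, +8, then the pattern repeats.
Undoing it on wovdyz: w−10=m, o−10=e, v−8=n, d−10=t, y−10=o, z−8=r.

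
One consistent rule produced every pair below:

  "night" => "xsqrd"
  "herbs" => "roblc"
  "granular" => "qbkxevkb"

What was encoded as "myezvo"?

couple

Each letter is shifted forward by 10 in the alphabet (a Caesar shift of +10).
Reversing it on myezvo: m−10=c, y−10=o, e−10=u, z−10=p, v−10=l, o−10=e.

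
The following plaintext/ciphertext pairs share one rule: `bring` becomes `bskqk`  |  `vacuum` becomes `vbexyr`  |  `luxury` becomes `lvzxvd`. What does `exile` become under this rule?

In bring: b→b is +0, r→s is +1, i→k is +2, n→q is +3 — the shift increases by 1 each position. Each letter shifts forward by its position index (0, 1, 2, …) — the shift grows by one for each successive letter.
For exile: e+0=e, x+1=y, i+2=k, l+3=o, e+4=i.

eykoi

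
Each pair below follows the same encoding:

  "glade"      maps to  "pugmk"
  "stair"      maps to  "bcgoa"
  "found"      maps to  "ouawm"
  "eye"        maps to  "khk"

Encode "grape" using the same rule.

pagyk

The shift depends on letter class: consonant g→p is +9, but vowel a→g is +6. Vowels shift forward by 6 and consonants shift forward by 9.
Applying it to grape: g(cons)+9=p, r(cons)+9=a, a(vowel)+6=g, p(cons)+9=y, e(vowel)+6=k.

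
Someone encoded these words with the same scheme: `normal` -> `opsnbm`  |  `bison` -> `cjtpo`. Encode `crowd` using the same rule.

Compare letters: n→o is +1, o→p is +1, r→s is +1 — a constant shift. Each letter is shifted forward by 1 in the alphabet (a Caesar shift of +1).
For crowd: c+1=d, r+1=s, o+1=p, w+1=x, d+1=e.

dspxe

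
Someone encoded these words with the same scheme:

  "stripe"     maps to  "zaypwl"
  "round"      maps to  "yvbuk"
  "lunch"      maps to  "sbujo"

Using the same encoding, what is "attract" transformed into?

This is a Caesar cipher with shift 7.
On attract: a+7=h, t+7=a, t+7=a, r+7=y, a+7=h, c+7=j, t+7=a.

haayhja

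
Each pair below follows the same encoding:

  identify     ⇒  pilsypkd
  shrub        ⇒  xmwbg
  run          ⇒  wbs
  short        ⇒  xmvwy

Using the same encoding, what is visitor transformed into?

apxpyvw

The shift depends on letter class: consonant d→i is +5, but vowel i→p is +7. Two shifts are in play — +7 for a/e/i/o/u, +5 for every other letter.
For visitor: v(cons)+5=a, i(vowel)+7=p, s(cons)+5=x, i(vowel)+7=p, t(cons)+5=y, o(vowel)+7=v, r(cons)+5=w.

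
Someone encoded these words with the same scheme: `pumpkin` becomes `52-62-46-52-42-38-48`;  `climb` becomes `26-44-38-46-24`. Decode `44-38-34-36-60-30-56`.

lighter

p(#16)→52 and u(#21)→62: differences scale by 2, so n = 2·pos + 20. Each letter becomes 2×(its alphabet position, a=1..z=26) + 20.
Undoing it on 44-38-34-36-60-30-56: 44→(44−20)÷2=12=l, 38→(38−20)÷2=9=i, 34→(34−20)÷2=7=g, 36→(36−20)÷2=8=h, 60→(60−20)÷2=20=t, 30→(30−20)÷2=5=e, 56→(56−20)÷2=18=r.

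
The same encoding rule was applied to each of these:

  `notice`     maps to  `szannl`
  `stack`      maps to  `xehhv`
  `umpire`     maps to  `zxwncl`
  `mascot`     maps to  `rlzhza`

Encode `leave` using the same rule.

Shifts by position in notice: pos 0: n→s (+5), pos 1: o→z (+11), pos 2: t→a (+7), pos 3: i→n (+5), pos 4: c→n (+11), pos 5: e→l (+7) — repeating every 3. A repeating key of period 3 is used — shifts +5, +11, +7 over and over.
On leave: l+5=q, e+11=p, a+7=h, v+5=a, e+11=p.

qphap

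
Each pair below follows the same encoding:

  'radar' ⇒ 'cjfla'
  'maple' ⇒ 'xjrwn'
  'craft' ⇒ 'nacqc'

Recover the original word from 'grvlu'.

vital

Shifts by position in radar: pos 0: r→c (+11), pos 1: a→j (+9), pos 2: d→f (+2), pos 3: a→l (+11), pos 4: r→a (+9) — repeating every 3. It's a Vigenère-style cipher with numeric key [11,9,2]: position i shifts by key[i mod 3].
Undoing it on grvlu: g−11=v, r−9=i, v−2=t, l−11=a, u−9=l.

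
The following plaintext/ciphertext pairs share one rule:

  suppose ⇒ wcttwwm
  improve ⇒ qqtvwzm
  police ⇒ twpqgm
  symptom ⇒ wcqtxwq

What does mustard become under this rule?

qcwxivh

The shift depends on letter class: consonant s→w is +4, but vowel u→c is +8. Vowels shift forward by 8 and consonants shift forward by 4.
For mustard: m(cons)+4=q, u(vowel)+8=c, s(cons)+4=w, t(cons)+4=x, a(vowel)+8=i, r(cons)+4=v, d(cons)+4=h.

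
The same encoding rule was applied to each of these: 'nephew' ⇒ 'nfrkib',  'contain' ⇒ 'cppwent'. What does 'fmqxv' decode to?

In nephew: n→n is +0, e→f is +1, p→r is +2, h→k is +3 — the shift increases by 1 each position. Letter i (0-indexed) is shifted by i+0, so successive shifts are 0, 1, 2, ….
Reversing it on fmqxv: f−0=f, m−1=l, q−2=o, x−3=u, v−4=r.

flour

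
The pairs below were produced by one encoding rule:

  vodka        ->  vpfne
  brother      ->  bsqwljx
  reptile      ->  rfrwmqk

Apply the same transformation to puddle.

In vodka: v→v is +0, o→p is +1, d→f is +2, k→n is +3 — the shift increases by 1 each position. Each letter shifts forward by its position index (0, 1, 2, …) — the shift grows by one for each successive letter.
Applying it to puddle: p+0=p, u+1=v, d+2=f, d+3=g, l+4=p, e+5=j.

pvfgpj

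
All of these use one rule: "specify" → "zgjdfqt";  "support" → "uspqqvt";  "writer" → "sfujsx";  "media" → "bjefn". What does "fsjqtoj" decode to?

Read the word backwards and shift each letter +1.
Undoing it on fsjqtoj: shift back: f−1=e, s−1=r, j−1=i, q−1=p, t−1=s, o−1=n, j−1=i → eripsni; then reverse → inspire.

inspire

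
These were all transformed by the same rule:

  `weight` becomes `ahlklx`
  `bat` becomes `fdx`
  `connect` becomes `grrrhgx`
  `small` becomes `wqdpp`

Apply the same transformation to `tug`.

xxk

The shift depends on letter class: consonant w→a is +4, but vowel e→h is +3. Vowels shift forward by 3 and consonants shift forward by 4.
On tug: t(cons)+4=x, u(vowel)+3=x, g(cons)+4=k.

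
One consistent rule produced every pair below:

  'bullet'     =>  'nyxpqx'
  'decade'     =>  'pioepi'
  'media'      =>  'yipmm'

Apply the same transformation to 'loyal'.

xskex

It's a Vigenère-style cipher with numeric key [12,4]: position i shifts by key[i mod 2].
For loyal: l+12=x, o+4=s, y+12=k, a+4=e, l+12=x.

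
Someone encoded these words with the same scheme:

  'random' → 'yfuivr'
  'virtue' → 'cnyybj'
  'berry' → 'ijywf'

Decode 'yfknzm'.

radish

Shifts by position in random: pos 0: r→y (+7), pos 1: a→f (+5), pos 2: n→u (+7), pos 3: d→i (+5) — repeating every 2. A repeating key of period 2 is used — shifts +7, +5 over and over.
Undoing it on yfknzm: y−7=r, f−5=a, k−7=d, n−5=i, z−7=s, m−5=h.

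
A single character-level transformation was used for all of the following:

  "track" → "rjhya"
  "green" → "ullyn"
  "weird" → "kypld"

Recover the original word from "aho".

hat

Two steps: reverse the string, then apply a Caesar shift of +7.
Decoding aho: shift back: a−7=t, h−7=a, o−7=h → tah; then reverse → hat.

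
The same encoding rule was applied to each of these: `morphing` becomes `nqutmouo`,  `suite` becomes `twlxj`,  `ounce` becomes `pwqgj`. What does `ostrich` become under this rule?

puwvnio

In morphing: m→n is +1, o→q is +2, r→u is +3, p→t is +4 — the shift increases by 1 each position. The shift increases by 1 at each position, starting from +1: 1, 2, 3, ….
On ostrich: o+1=p, s+2=u, t+3=w, r+4=v, i+5=n, c+6=i, h+7=o.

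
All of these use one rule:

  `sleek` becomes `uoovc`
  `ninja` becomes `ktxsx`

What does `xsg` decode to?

win

The output letters match the input read backwards, each shifted +10: sleek reversed is keels. The word is reversed, then every letter is shifted forward by 10.
Reversing it on xsg: shift back: x−10=n, s−10=i, g−10=w → niw; then reverse → win.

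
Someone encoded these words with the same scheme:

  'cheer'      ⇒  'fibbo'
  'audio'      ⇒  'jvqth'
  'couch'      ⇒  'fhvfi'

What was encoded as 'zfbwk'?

c(2)→f(5) and h(7)→i(8) fit y≡11x+9 (mod 26); the inverse of 11 mod 26 is 19. Each letter's alphabet position (a=0..z=25) is mapped through 11·x+9 mod 26 — an affine cipher.
Undoing it on zfbwk: z(25)→19·(25−9)≡18=s; f(5)→19·(5−9)≡2=c; b(1)→19·(1−9)≡4=e; w(22)→19·(22−9)≡13=n; k(10)→19·(10−9)≡19=t (all mod 26).

scent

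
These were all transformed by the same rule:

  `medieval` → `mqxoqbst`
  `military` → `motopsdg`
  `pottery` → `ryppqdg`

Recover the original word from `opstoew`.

italics

m(12)→m(12) and e(4)→q(16) fit y≡19x+18 (mod 26); the inverse of 19 mod 26 is 11. Each letter's alphabet position (a=0..z=25) is mapped through 19·x+18 mod 26 — an affine cipher.
Undoing it on opstoew: o(14)→11·(14−18)≡8=i; p(15)→11·(15−18)≡19=t; s(18)→11·(18−18)≡0=a; t(19)→11·(19−18)≡11=l; o(14)→11·(14−18)≡8=i; e(4)→11·(4−18)≡2=c; w(22)→11·(22−18)≡18=s (all mod 26).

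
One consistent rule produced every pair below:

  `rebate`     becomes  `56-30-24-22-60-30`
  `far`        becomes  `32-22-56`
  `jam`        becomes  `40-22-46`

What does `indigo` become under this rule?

r(#18)→56 and e(#5)→30: differences scale by 2, so n = 2·pos + 20. With a=1..z=26, the number is 2·pos + 20.
For indigo: i=9→38, n=14→48, d=4→28, i=9→38, g=7→34, o=15→50.

38-48-28-38-34-50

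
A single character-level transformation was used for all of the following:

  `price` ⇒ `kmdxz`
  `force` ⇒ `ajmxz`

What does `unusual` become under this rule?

Compare letters: p→k is +21, r→m is +21, i→d is +21 — a constant shift. It's a constant shift of +21 (ROT21).
Applying it to unusual: u+21=p, n+21=i, u+21=p, s+21=n, u+21=p, a+21=v, l+21=g.

pipnpvg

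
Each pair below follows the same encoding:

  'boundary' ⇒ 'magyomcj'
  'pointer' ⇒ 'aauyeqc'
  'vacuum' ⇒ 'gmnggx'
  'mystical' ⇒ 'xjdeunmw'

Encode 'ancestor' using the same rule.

mynqdeac

The shift depends on letter class: consonant b→m is +11, but vowel o→a is +12. Two shifts are in play — +12 for a/e/i/o/u, +11 for every other letter.
On ancestor: a(vowel)+12=m, n(cons)+11=y, c(cons)+11=n, e(vowel)+12=q, s(cons)+11=d, t(cons)+11=e, o(vowel)+12=a, r(cons)+11=c.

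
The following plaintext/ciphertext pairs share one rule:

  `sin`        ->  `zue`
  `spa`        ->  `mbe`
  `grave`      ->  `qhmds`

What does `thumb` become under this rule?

nygtf

The output letters match the input read backwards, each shifted +12: sin reversed is nis. Two steps: reverse the string, then apply a Caesar shift of +12.
On thumb: reverse → bmuht; then shift: b+12=n, m+12=y, u+12=g, h+12=t, t+12=f.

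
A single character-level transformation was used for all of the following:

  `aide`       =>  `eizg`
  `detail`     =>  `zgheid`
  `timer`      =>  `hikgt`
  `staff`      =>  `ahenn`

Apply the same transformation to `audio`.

eoziy

a(0)→e(4) and i(8)→i(8) fit y≡7x+4 (mod 26); the inverse of 7 mod 26 is 15. Treating letters as 0–25, the rule is x ↦ 7x + 4 (mod 26).
For audio: a(0)→7·0+4≡4=e; u(20)→7·20+4≡14=o; d(3)→7·3+4≡25=z; i(8)→7·8+4≡8=i; o(14)→7·14+4≡24=y (all mod 26).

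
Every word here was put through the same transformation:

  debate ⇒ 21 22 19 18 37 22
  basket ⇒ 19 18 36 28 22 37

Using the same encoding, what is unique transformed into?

38 31 26 34 38 22

The number is (letter's place in the alphabet, a=1) + 17.
Applying it to unique: u=21→38, n=14→31, i=9→26, q=17→34, u=21→38, e=5→22.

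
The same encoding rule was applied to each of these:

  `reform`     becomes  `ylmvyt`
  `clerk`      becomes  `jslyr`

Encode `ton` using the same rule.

Compare letters: r→y is +7, e→l is +7, f→m is +7 — a constant shift. Every letter moves 7 places later in the alphabet, wrapping around z→a.
Applying it to ton: t+7=a, o+7=v, n+7=u.

avu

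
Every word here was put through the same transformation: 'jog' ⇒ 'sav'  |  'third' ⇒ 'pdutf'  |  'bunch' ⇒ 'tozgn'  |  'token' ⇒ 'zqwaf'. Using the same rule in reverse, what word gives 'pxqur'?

Two steps: reverse the string, then apply a Caesar shift of +12.
Reversing it on pxqur: shift back: p−12=d, x−12=l, q−12=e, u−12=i, r−12=f → dleif; then reverse → field.

field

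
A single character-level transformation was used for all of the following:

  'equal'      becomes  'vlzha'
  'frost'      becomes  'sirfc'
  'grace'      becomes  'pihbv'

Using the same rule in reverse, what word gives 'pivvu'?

e(4)→v(21) and q(16)→l(11) fit y≡23x+7 (mod 26); the inverse of 23 mod 26 is 17. Each letter's alphabet position (a=0..z=25) is mapped through 23·x+7 mod 26 — an affine cipher.
Decoding pivvu: p(15)→17·(15−7)≡6=g; i(8)→17·(8−7)≡17=r; v(21)→17·(21−7)≡4=e; v(21)→17·(21−7)≡4=e; u(20)→17·(20−7)≡13=n (all mod 26).

green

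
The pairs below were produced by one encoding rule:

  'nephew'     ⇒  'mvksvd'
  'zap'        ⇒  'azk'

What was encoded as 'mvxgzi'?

Each pair mirrors across the alphabet (n↔m, e↔v, p↔k): positions sum to 25. This is the alphabet-reversal cipher (Atbash): a becomes z, b becomes y, etc.
Undoing it on mvxgzi: m↔n, v↔e, x↔c, g↔t, z↔a, i↔r.

nectar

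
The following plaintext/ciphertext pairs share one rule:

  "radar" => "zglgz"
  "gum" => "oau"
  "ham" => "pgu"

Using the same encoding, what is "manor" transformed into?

The rule splits by letter class: vowels +6, consonants +8.
On manor: m(cons)+8=u, a(vowel)+6=g, n(cons)+8=v, o(vowel)+6=u, r(cons)+8=z.

ugvuz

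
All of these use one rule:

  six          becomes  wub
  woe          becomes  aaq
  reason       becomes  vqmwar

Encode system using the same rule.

wcwxqq

The shift depends on letter class: consonant s→w is +4, but vowel i→u is +12. The rule splits by letter class: vowels +12, consonants +4.
For system: s(cons)+4=w, y(cons)+4=c, s(cons)+4=w, t(cons)+4=x, e(vowel)+12=q, m(cons)+4=q.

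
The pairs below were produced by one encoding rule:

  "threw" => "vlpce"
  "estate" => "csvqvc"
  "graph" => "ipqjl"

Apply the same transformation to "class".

t(19)→v(21) and h(7)→l(11) fit y≡3x+16 (mod 26); the inverse of 3 mod 26 is 9. This is an affine cipher: with a=0,…,z=25, each position x becomes (3x+16) mod 26.
For class: c(2)→3·2+16≡22=w; l(11)→3·11+16≡23=x; a(0)→3·0+16≡16=q; s(18)→3·18+16≡18=s; s(18)→3·18+16≡18=s (all mod 26).

wxqss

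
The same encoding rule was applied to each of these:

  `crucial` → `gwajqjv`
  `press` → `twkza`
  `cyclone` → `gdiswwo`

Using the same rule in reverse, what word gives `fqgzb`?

In crucial: c→g is +4, r→w is +5, u→a is +6, c→j is +7 — the shift increases by 1 each position. Each letter shifts forward by (position + 4), i.e. 4, 5, 6, … — the shift grows by one for each successive letter.
Undoing it on fqgzb: f−4=b, q−5=l, g−6=a, z−7=s, b−8=t.

blast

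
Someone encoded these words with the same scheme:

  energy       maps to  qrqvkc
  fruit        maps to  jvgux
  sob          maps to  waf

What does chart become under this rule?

The shift depends on letter class: consonant n→r is +4, but vowel e→q is +12. Vowels shift forward by 12 and consonants shift forward by 4.
For chart: c(cons)+4=g, h(cons)+4=l, a(vowel)+12=m, r(cons)+4=v, t(cons)+4=x.

glmvx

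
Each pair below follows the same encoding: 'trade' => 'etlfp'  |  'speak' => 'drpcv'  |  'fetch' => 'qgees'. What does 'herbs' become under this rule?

Shifts by position in trade: pos 0: t→e (+11), pos 1: r→t (+2), pos 2: a→l (+11), pos 3: d→f (+2) — repeating every 2. The shifts repeat in a cycle of length 2: positions 0,1,… shift by +11, +2, then the pattern repeats.
For herbs: h+11=s, e+2=g, r+11=c, b+2=d, s+11=d.

sgcdd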